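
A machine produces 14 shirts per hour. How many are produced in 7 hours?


Production rate: 14 shirts per hour
Time: 7 hours
Total: 14 x 7 = 98 shirts

98 shirts


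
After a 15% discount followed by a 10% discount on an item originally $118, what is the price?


First discount:
15% of $118 = $17.70
Price after first discount:
$118 - $17.70 = $100.30
Second discount:
10% of $100.30 = $10.03
Final price:
$100.30 - $10.03 = $90.27

$90.27


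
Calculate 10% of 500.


Convert percentage to decimal:
10% = 0.1
Multiply:
500 x 0.1 = 50

50


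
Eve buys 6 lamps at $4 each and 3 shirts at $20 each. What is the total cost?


Cost of lamps:
6 x $4 = $24
Cost of shirts:
3 x $20 = $60
Add both:
$24 + $60 = $84

$84


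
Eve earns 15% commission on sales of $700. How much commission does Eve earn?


Convert rate to decimal:
15% = 0.15
Multiply by sales:
$700 x 0.15 = $105

$105


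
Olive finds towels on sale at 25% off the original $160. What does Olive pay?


Calculate the discount amount:
25% of $160 = $40
Subtract from original:
$160 - $40 = $120

$120


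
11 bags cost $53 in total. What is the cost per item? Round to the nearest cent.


Total cost: $53
Number of items: 11
Unit price: $53 / 11 = $4.8181... ≈ $4.82

$4.82


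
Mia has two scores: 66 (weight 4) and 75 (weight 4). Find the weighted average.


Weighted sum:
4 x 66 + 4 x 75 = 564
Total weight:
4 + 4 = 8
Weighted average:
564 / 8 = 70.5

70.5


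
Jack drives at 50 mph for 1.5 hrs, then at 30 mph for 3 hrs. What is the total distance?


Leg 1 distance:
50 x 1.5 = 75 miles
Leg 2 distance:
30 x 3 = 90 miles
Total distance:
75 + 90 = 165 miles

165 miles


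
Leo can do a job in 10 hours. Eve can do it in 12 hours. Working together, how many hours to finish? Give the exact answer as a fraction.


Leo's rate: 1/10 of the job per hour
Eve's rate: 1/12 of the job per hour
Combined rate: 1/10 + 1/12 = 11/60 per hour
Time = 1 / (11/60) = 60/11 hours (≈ 5.45 hours)

60/11 hours


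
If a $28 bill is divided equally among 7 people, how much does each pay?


Total bill: $28
Number of people: 7
Each pays: $28 / 7 = $4

$4


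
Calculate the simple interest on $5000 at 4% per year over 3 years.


Use the formula I = P x R x T / 100
P x R x T = 5000 x 4 x 3 = 60000
I = 60000 / 100 = $600

$600


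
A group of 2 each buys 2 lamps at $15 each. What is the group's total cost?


Cost per person:
2 x $15 = $30
Group total:
2 x $30 = $60

$60


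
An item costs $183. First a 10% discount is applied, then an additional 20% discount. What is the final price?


First discount:
10% of $183 = $18.30
Price after first discount:
$183 - $18.30 = $164.70
Second discount:
20% of $164.70 = $32.94
Final price:
$164.70 - $32.94 = $131.76

$131.76


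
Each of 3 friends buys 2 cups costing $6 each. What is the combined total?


Cost per person:
2 x $6 = $12
Group total:
3 x $12 = $36

$36


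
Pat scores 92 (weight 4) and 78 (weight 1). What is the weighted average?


Weighted sum:
4 x 92 + 1 x 78 = 446
Total weight:
4 + 1 = 5
Weighted average:
446 / 5 = 89.2

89.2


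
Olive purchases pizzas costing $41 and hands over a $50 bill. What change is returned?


Start with the amount paid:
$50
Subtract the price:
$50 - $41 = $9

$9


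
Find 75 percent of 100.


Convert percentage to decimal:
75% = 0.75
Multiply:
100 x 0.75 = 75

75


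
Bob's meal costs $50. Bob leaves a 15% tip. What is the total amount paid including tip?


Calculate the tip:
15% of $50 = $7.50
Add tip to meal cost:
$50 + $7.50 = $57.50

$57.50


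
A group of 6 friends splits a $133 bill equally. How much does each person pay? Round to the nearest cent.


Total bill: $133
Number of people: 6
Each pays: $133 / 6 = $22.1666... ≈ $22.17

$22.17


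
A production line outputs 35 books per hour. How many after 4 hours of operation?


Production rate: 35 books per hour
Time: 4 hours
Total: 35 x 4 = 140 books

140 books


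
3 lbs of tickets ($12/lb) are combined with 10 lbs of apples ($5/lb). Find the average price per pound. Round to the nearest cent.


Cost of tickets:
3 x $12 = $36
Cost of apples:
10 x $5 = $50
Total cost: $36 + $50 = $86
Total weight: 13 lbs
Average: $86 / 13 = $6.6153... ≈ $6.62/lb

$6.62/lb


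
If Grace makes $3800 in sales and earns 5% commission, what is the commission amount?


Convert rate to decimal:
5% = 0.05
Multiply by sales:
$3800 x 0.05 = $190

$190


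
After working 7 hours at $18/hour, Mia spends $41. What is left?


Calculate earnings:
7 x $18 = $126
Subtract spending:
$126 - $41 = $85

$85


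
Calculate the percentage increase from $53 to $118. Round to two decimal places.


Find the absolute change:
|118 - 53| = 65
Divide by original and multiply by 100:
65 / 53 x 100 = 122.6415...% ≈ 122.64%

122.64%


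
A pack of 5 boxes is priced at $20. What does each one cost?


Total cost: $20
Number of items: 5
Unit price: $20 / 5 = $4

$4


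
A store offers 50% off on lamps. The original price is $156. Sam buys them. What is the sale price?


Calculate the discount amount:
50% of $156 = $78
Subtract from original:
$156 - $78 = $78

$78


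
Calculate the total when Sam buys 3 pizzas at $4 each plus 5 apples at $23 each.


Cost of pizzas:
3 x $4 = $12
Cost of apples:
5 x $23 = $115
Add both:
$12 + $115 = $127

$127


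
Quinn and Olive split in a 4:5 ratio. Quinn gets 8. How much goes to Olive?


Find the multiplier:
8 / 4 = 2
Apply to Olive's share:
5 x 2 = 10

10


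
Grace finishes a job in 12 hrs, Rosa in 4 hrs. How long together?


Grace's rate: 1/12 of the job per hour
Rosa's rate: 1/4 of the job per hour
Combined rate: 1/12 + 1/4 = 1/3 per hour
Time = 1 / (1/3) = 3 hours

3 hours


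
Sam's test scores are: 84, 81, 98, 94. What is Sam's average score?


Add the scores:
84 + 81 + 98 + 94 = 357
Divide by the number of tests:
357 / 4 = 89.25

89.25


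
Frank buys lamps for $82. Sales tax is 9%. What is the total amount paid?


Calculate the tax:
9% of $82 = $7.38
Add tax to price:
$82 + $7.38 = $89.38

$89.38


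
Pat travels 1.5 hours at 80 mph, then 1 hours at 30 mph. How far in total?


Leg 1 distance:
80 x 1.5 = 120 miles
Leg 2 distance:
30 x 1 = 30 miles
Total distance:
120 + 30 = 150 miles

150 miles


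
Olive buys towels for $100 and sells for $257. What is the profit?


Selling price = $257
Cost price = $100
Profit = selling price - cost price:
Profit = $257 - $100 = $157

$157


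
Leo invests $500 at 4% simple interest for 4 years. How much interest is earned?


Use the formula I = P x R x T / 100
P x R x T = 500 x 4 x 4 = 8000
I = 8000 / 100 = $80

$80


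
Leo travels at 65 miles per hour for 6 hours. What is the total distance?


Use the formula: distance = speed x time
Speed = 65 mph, Time = 6 hours
65 x 6 = 390 miles

390 miles


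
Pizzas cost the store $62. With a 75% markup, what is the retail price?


Calculate the markup amount:
75% of $62 = $46.50
Add to cost:
$62 + $46.50 = $108.50

$108.50


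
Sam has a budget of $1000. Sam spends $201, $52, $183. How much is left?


Add up expenses:
$201 + $52 + $183 = $436
Subtract from budget:
$1000 - $436 = $564

$564


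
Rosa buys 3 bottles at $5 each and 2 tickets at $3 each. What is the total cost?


Cost of bottles:
3 x $5 = $15
Cost of tickets:
2 x $3 = $6
Add both:
$15 + $6 = $21

$21


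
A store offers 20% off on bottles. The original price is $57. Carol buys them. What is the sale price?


Calculate the discount amount:
20% of $57 = $11.40
Subtract from original:
$57 - $11.40 = $45.60

$45.60


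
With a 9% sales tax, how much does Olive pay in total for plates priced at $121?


Calculate the tax:
9% of $121 = $10.89
Add tax to price:
$121 + $10.89 = $131.89

$131.89


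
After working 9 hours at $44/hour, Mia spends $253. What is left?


Calculate earnings:
9 x $44 = $396
Subtract spending:
$396 - $253 = $143

$143


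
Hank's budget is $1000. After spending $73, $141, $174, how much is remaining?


Add up expenses:
$73 + $141 + $174 = $388
Subtract from budget:
$1000 - $388 = $612

$612


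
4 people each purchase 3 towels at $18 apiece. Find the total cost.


Cost per person:
3 x $18 = $54
Group total:
4 x $54 = $216

$216


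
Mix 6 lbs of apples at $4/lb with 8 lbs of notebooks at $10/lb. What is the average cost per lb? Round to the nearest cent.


Cost of apples:
6 x $4 = $24
Cost of notebooks:
8 x $10 = $80
Total cost: $24 + $80 = $104
Total weight: 14 lbs
Average: $104 / 14 = $7.4285... ≈ $7.43/lb

$7.43/lb


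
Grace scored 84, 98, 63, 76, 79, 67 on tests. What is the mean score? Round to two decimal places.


Add the scores:
84 + 98 + 63 + 76 + 79 + 67 = 467
Divide by the number of tests:
467 / 6 = 77.8333... ≈ 77.83

77.83


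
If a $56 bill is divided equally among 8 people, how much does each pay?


Total bill: $56
Number of people: 8
Each pays: $56 / 8 = $7

$7


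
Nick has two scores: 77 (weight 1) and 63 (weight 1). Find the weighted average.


Weighted sum:
1 x 77 + 1 x 63 = 140
Total weight:
1 + 1 = 2
Weighted average:
140 / 2 = 70

70


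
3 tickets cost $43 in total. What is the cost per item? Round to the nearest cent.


Total cost: $43
Number of items: 3
Unit price: $43 / 3 = $14.3333... ≈ $14.33

$14.33


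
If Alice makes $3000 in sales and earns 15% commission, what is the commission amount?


Convert rate to decimal:
15% = 0.15
Multiply by sales:
$3000 x 0.15 = $450

$450


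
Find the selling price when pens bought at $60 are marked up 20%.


Calculate the markup amount:
20% of $60 = $12
Add to cost:
$60 + $12 = $72

$72


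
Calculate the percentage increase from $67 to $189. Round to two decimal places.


Find the absolute change:
|189 - 67| = 122
Divide by original and multiply by 100:
122 / 67 x 100 = 182.0895...% ≈ 182.09%

182.09%


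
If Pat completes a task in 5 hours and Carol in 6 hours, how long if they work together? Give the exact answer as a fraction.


Pat's rate: 1/5 of the job per hour
Carol's rate: 1/6 of the job per hour
Combined rate: 1/5 + 1/6 = 11/30 per hour
Time = 1 / (11/30) = 30/11 hours (≈ 2.73 hours)

30/11 hours


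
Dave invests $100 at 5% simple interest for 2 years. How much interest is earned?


Use the formula I = P x R x T / 100
P x R x T = 100 x 5 x 2 = 1000
I = 1000 / 100 = $10

$10


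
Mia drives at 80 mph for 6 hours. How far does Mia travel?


Use the formula: distance = speed x time
Speed = 80 mph, Time = 6 hours
80 x 6 = 480 miles

480 miles


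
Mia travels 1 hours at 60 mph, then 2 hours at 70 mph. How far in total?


Leg 1 distance:
60 x 1 = 60 miles
Leg 2 distance:
70 x 2 = 140 miles
Total distance:
60 + 140 = 200 miles

200 miles


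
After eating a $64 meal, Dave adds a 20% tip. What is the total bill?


Calculate the tip:
20% of $64 = $12.80
Add tip to meal cost:
$64 + $12.80 = $76.80

$76.80


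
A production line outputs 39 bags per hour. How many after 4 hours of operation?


Production rate: 39 bags per hour
Time: 4 hours
Total: 39 x 4 = 156 bags

156 bags


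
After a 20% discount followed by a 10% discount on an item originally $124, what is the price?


First discount:
20% of $124 = $24.80
Price after first discount:
$124 - $24.80 = $99.20
Second discount:
10% of $99.20 = $9.92
Final price:
$99.20 - $9.92 = $89.28

$89.28


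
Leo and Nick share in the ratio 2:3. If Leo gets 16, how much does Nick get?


Find the multiplier:
16 / 2 = 8
Apply to Nick's share:
3 x 8 = 24

24


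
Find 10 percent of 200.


Convert percentage to decimal:
10% = 0.1
Multiply:
200 x 0.1 = 20

20


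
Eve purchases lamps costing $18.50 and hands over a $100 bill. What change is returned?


Start with the amount paid:
$100
Subtract the price:
$100 - $18.50 = $81.50

$81.50


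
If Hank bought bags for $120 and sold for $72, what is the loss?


Selling price = $72
Cost price = $120
Loss = cost price - selling price:
Loss = $120 - $72 = $48

$48


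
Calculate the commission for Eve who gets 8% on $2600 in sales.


Convert rate to decimal:
8% = 0.08
Multiply by sales:
$2600 x 0.08 = $208

$208


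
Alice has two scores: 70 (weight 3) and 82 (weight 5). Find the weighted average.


Weighted sum:
3 x 70 + 5 x 82 = 620
Total weight:
3 + 5 = 8
Weighted average:
620 / 8 = 77.5

77.5


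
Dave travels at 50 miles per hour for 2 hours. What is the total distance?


Use the formula: distance = speed x time
Speed = 50 mph, Time = 2 hours
50 x 2 = 100 miles

100 miles


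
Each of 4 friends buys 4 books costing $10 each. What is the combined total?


Cost per person:
4 x $10 = $40
Group total:
4 x $40 = $160

$160


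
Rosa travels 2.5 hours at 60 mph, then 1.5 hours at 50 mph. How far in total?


Leg 1 distance:
60 x 2.5 = 150 miles
Leg 2 distance:
50 x 1.5 = 75 miles
Total distance:
150 + 75 = 225 miles

225 miles


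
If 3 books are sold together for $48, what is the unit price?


Total cost: $48
Number of items: 3
Unit price: $48 / 3 = $16

$16


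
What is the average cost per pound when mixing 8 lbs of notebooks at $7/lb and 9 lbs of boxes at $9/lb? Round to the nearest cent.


Cost of notebooks:
8 x $7 = $56
Cost of boxes:
9 x $9 = $81
Total cost: $56 + $81 = $137
Total weight: 17 lbs
Average: $137 / 17 = $8.0588... ≈ $8.06/lb

$8.06/lb


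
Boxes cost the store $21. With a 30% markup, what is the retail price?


Calculate the markup amount:
30% of $21 = $6.30
Add to cost:
$21 + $6.30 = $27.30

$27.30


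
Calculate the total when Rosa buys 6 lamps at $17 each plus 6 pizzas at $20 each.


Cost of lamps:
6 x $17 = $102
Cost of pizzas:
6 x $20 = $120
Add both:
$102 + $120 = $222

$222


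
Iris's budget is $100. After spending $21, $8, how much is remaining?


Add up expenses:
$21 + $8 = $29
Subtract from budget:
$100 - $29 = $71

$71


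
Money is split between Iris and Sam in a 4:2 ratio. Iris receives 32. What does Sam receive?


Find the multiplier:
32 / 4 = 8
Apply to Sam's share:
2 x 8 = 16

16


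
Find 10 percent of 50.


Convert percentage to decimal:
10% = 0.1
Multiply:
50 x 0.1 = 5

5


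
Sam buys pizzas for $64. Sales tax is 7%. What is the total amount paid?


Calculate the tax:
7% of $64 = $4.48
Add tax to price:
$64 + $4.48 = $68.48

$68.48


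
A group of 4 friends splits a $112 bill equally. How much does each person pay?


Total bill: $112
Number of people: 4
Each pays: $112 / 4 = $28

$28


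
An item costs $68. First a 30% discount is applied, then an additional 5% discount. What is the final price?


First discount:
30% of $68 = $20.40
Price after first discount:
$68 - $20.40 = $47.60
Second discount:
5% of $47.60 = $2.38
Final price:
$47.60 - $2.38 = $45.22

$45.22


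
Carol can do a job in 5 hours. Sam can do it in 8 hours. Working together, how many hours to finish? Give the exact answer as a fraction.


Carol's rate: 1/5 of the job per hour
Sam's rate: 1/8 of the job per hour
Combined rate: 1/5 + 1/8 = 13/40 per hour
Time = 1 / (13/40) = 40/13 hours (≈ 3.08 hours)

40/13 hours


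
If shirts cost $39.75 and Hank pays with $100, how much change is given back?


Start with the amount paid:
$100
Subtract the price:
$100 - $39.75 = $60.25

$60.25


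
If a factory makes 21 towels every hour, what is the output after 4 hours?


Production rate: 21 towels per hour
Time: 4 hours
Total: 21 x 4 = 84 towels

84 towels


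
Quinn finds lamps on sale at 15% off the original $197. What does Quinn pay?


Calculate the discount amount:
15% of $197 = $29.55
Subtract from original:
$197 - $29.55 = $167.45

$167.45


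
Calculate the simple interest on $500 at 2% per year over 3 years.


Use the formula I = P x R x T / 100
P x R x T = 500 x 2 x 3 = 3000
I = 3000 / 100 = $30

$30


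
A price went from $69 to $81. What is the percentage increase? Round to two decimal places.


Find the absolute change:
|81 - 69| = 12
Divide by original and multiply by 100:
12 / 69 x 100 = 17.3913...% ≈ 17.39%

17.39%


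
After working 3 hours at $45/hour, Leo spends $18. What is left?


Calculate earnings:
3 x $45 = $135
Subtract spending:
$135 - $18 = $117

$117


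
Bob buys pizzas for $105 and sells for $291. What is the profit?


Selling price = $291
Cost price = $105
Profit = selling price - cost price:
Profit = $291 - $105 = $186

$186


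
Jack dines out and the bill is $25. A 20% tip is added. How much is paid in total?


Calculate the tip:
20% of $25 = $5
Add tip to meal cost:
$25 + $5 = $30

$30


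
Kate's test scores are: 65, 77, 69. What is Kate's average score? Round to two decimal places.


Add the scores:
65 + 77 + 69 = 211
Divide by the number of tests:
211 / 3 = 70.3333... ≈ 70.33

70.33


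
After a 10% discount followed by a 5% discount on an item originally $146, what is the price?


First discount:
10% of $146 = $14.60
Price after first discount:
$146 - $14.60 = $131.40
Second discount:
5% of $131.40 = $6.57
Final price:
$131.40 - $6.57 = $124.83

$124.83


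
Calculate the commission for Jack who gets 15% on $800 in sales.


Convert rate to decimal:
15% = 0.15
Multiply by sales:
$800 x 0.15 = $120

$120


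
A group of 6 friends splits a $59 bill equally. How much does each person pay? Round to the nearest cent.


Total bill: $59
Number of people: 6
Each pays: $59 / 6 = $9.8333... ≈ $9.83

$9.83


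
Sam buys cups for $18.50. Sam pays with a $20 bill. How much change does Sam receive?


Start with the amount paid:
$20
Subtract the price:
$20 - $18.50 = $1.50

$1.50


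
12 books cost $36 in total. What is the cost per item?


Total cost: $36
Number of items: 12
Unit price: $36 / 12 = $3

$3


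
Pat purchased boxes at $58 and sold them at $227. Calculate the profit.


Selling price = $227
Cost price = $58
Profit = selling price - cost price:
Profit = $227 - $58 = $169

$169


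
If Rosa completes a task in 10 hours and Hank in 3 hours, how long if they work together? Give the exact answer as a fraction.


Rosa's rate: 1/10 of the job per hour
Hank's rate: 1/3 of the job per hour
Combined rate: 1/10 + 1/3 = 13/30 per hour
Time = 1 / (13/30) = 30/13 hours (≈ 2.31 hours)

30/13 hours


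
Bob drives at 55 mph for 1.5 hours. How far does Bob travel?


Use the formula: distance = speed x time
Speed = 55 mph, Time = 1.5 hours
55 x 1.5 = 82.5 miles

82.5 miles


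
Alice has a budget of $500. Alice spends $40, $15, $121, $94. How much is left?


Add up expenses:
$40 + $15 + $121 + $94 = $270
Subtract from budget:
$500 - $270 = $230

$230


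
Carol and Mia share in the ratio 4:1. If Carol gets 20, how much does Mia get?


Find the multiplier:
20 / 4 = 5
Apply to Mia's share:
1 x 5 = 5

5


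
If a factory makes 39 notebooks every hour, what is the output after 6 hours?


Production rate: 39 notebooks per hour
Time: 6 hours
Total: 39 x 6 = 234 notebooks

234 notebooks


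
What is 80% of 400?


Convert percentage to decimal:
80% = 0.8
Multiply:
400 x 0.8 = 320

320


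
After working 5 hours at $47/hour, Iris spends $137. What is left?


Calculate earnings:
5 x $47 = $235
Subtract spending:
$235 - $137 = $98

$98


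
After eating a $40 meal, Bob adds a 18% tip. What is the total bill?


Calculate the tip:
18% of $40 = $7.20
Add tip to meal cost:
$40 + $7.20 = $47.20

$47.20


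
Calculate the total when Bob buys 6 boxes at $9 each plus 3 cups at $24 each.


Cost of boxes:
6 x $9 = $54
Cost of cups:
3 x $24 = $72
Add both:
$54 + $72 = $126

$126


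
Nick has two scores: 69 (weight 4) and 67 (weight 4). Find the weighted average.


Weighted sum:
4 x 69 + 4 x 67 = 544
Total weight:
4 + 4 = 8
Weighted average:
544 / 8 = 68

68


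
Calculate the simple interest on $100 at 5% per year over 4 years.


Use the formula I = P x R x T / 100
P x R x T = 100 x 5 x 4 = 2000
I = 2000 / 100 = $20

$20


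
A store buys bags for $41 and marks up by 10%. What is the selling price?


Calculate the markup amount:
10% of $41 = $4.10
Add to cost:
$41 + $4.10 = $45.10

$45.10


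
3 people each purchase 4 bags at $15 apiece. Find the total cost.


Cost per person:
4 x $15 = $60
Group total:
3 x $60 = $180

$180


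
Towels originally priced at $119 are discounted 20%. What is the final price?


Calculate the discount amount:
20% of $119 = $23.80
Subtract from original:
$119 - $23.80 = $95.20

$95.20


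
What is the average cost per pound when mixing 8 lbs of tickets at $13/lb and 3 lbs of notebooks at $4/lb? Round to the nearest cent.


Cost of tickets:
8 x $13 = $104
Cost of notebooks:
3 x $4 = $12
Total cost: $104 + $12 = $116
Total weight: 11 lbs
Average: $116 / 11 = $10.5454... ≈ $10.55/lb

$10.55/lb


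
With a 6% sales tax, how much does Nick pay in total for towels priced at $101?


Calculate the tax:
6% of $101 = $6.06
Add tax to price:
$101 + $6.06 = $107.06

$107.06


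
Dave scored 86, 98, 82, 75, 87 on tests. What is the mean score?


Add the scores:
86 + 98 + 82 + 75 + 87 = 428
Divide by the number of tests:
428 / 5 = 85.6

85.6


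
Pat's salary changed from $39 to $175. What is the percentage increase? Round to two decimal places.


Find the absolute change:
|175 - 39| = 136
Divide by original and multiply by 100:
136 / 39 x 100 = 348.7179...% ≈ 348.72%

348.72%


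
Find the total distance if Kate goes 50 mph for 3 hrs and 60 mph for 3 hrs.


Leg 1 distance:
50 x 3 = 150 miles
Leg 2 distance:
60 x 3 = 180 miles
Total distance:
150 + 180 = 330 miles

330 miles


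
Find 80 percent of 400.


Convert percentage to decimal:
80% = 0.8
Multiply:
400 x 0.8 = 320

320


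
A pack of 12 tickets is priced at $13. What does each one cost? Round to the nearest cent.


Total cost: $13
Number of items: 12
Unit price: $13 / 12 = $1.0833... ≈ $1.08

$1.08


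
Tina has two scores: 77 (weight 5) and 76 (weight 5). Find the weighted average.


Weighted sum:
5 x 77 + 5 x 76 = 765
Total weight:
5 + 5 = 10
Weighted average:
765 / 10 = 76.5

76.5


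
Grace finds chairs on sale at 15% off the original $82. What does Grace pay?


Calculate the discount amount:
15% of $82 = $12.30
Subtract from original:
$82 - $12.30 = $69.70

$69.70


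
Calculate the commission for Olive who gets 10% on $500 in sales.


Convert rate to decimal:
10% = 0.1
Multiply by sales:
$500 x 0.1 = $50

$50


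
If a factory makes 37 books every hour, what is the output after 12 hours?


Production rate: 37 books per hour
Time: 12 hours
Total: 37 x 12 = 444 books

444 books


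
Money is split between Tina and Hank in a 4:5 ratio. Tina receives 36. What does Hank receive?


Find the multiplier:
36 / 4 = 9
Apply to Hank's share:
5 x 9 = 45

45


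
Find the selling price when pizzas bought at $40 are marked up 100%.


Calculate the markup amount:
100% of $40 = $40
Add to cost:
$40 + $40 = $80

$80


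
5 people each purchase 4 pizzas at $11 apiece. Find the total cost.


Cost per person:
4 x $11 = $44
Group total:
5 x $44 = $220

$220


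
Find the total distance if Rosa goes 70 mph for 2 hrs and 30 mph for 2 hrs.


Leg 1 distance:
70 x 2 = 140 miles
Leg 2 distance:
30 x 2 = 60 miles
Total distance:
140 + 60 = 200 miles

200 miles


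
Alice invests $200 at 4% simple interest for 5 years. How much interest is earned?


Use the formula I = P x R x T / 100
P x R x T = 200 x 4 x 5 = 4000
I = 4000 / 100 = $40

$40


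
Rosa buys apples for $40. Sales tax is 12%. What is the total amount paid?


Calculate the tax:
12% of $40 = $4.80
Add tax to price:
$40 + $4.80 = $44.80

$44.80


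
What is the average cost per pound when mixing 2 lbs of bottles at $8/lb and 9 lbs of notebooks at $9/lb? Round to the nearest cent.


Cost of bottles:
2 x $8 = $16
Cost of notebooks:
9 x $9 = $81
Total cost: $16 + $81 = $97
Total weight: 11 lbs
Average: $97 / 11 = $8.8181... ≈ $8.82/lb

$8.82/lb


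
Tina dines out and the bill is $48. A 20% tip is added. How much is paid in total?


Calculate the tip:
20% of $48 = $9.60
Add tip to meal cost:
$48 + $9.60 = $57.60

$57.60


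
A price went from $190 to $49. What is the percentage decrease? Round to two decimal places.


Find the absolute change:
|49 - 190| = 141
Divide by original and multiply by 100:
141 / 190 x 100 = 74.2105...% ≈ 74.21%

74.21%


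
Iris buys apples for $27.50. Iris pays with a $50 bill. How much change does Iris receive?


Start with the amount paid:
$50
Subtract the price:
$50 - $27.50 = $22.50

$22.50


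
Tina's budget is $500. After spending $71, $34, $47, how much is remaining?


Add up expenses:
$71 + $34 + $47 = $152
Subtract from budget:
$500 - $152 = $348

$348


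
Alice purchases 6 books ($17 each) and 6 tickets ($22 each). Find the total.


Cost of books:
6 x $17 = $102
Cost of tickets:
6 x $22 = $132
Add both:
$102 + $132 = $234

$234


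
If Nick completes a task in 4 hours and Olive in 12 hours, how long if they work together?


Nick's rate: 1/4 of the job per hour
Olive's rate: 1/12 of the job per hour
Combined rate: 1/4 + 1/12 = 1/3 per hour
Time = 1 / (1/3) = 3 hours

3 hours


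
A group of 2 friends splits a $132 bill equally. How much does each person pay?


Total bill: $132
Number of people: 2
Each pays: $132 / 2 = $66

$66


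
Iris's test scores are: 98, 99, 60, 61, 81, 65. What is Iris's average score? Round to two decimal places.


Add the scores:
98 + 99 + 60 + 61 + 81 + 65 = 464
Divide by the number of tests:
464 / 6 = 77.3333... ≈ 77.33

77.33


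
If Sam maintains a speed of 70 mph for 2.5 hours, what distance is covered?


Use the formula: distance = speed x time
Speed = 70 mph, Time = 2.5 hours
70 x 2.5 = 175 miles

175 miles


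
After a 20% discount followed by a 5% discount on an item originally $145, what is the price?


First discount:
20% of $145 = $29
Price after first discount:
$145 - $29 = $116
Second discount:
5% of $116 = $5.80
Final price:
$116 - $5.80 = $110.20

$110.20


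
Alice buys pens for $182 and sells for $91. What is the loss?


Selling price = $91
Cost price = $182
Loss = cost price - selling price:
Loss = $182 - $91 = $91

$91


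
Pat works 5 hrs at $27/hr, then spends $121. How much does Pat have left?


Calculate earnings:
5 x $27 = $135
Subtract spending:
$135 - $121 = $14

$14


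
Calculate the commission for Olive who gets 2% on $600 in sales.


Convert rate to decimal:
2% = 0.02
Multiply by sales:
$600 x 0.02 = $12

$12


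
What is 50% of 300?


Convert percentage to decimal:
50% = 0.5
Multiply:
300 x 0.5 = 150

150


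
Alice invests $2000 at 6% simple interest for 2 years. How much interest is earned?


Use the formula I = P x R x T / 100
P x R x T = 2000 x 6 x 2 = 24000
I = 24000 / 100 = $240

$240


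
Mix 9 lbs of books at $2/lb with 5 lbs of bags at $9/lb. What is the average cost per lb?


Cost of books:
9 x $2 = $18
Cost of bags:
5 x $9 = $45
Total cost: $18 + $45 = $63
Total weight: 14 lbs
Average: $63 / 14 = $4.50/lb

$4.50/lb


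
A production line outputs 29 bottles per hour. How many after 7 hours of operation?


Production rate: 29 bottles per hour
Time: 7 hours
Total: 29 x 7 = 203 bottles

203 bottles


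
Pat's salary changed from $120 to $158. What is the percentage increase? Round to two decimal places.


Find the absolute change:
|158 - 120| = 38
Divide by original and multiply by 100:
38 / 120 x 100 = 31.6666...% ≈ 31.67%

31.67%


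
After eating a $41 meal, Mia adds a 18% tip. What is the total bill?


Calculate the tip:
18% of $41 = $7.38
Add tip to meal cost:
$41 + $7.38 = $48.38

$48.38


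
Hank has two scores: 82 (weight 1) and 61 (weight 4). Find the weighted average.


Weighted sum:
1 x 82 + 4 x 61 = 326
Total weight:
1 + 4 = 5
Weighted average:
326 / 5 = 65.2

65.2


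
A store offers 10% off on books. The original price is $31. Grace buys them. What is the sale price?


Calculate the discount amount:
10% of $31 = $3.10
Subtract from original:
$31 - $3.10 = $27.90

$27.90


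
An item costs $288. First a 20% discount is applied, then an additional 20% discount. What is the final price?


First discount:
20% of $288 = $57.60
Price after first discount:
$288 - $57.60 = $230.40
Second discount:
20% of $230.40 = $46.08
Final price:
$230.40 - $46.08 = $184.32

$184.32


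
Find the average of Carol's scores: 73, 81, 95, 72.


Add the scores:
73 + 81 + 95 + 72 = 321
Divide by the number of tests:
321 / 4 = 80.25

80.25


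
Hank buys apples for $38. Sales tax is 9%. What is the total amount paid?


Calculate the tax:
9% of $38 = $3.42
Add tax to price:
$38 + $3.42 = $41.42

$41.42


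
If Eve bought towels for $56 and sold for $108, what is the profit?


Selling price = $108
Cost price = $56
Profit = selling price - cost price:
Profit = $108 - $56 = $52

$52


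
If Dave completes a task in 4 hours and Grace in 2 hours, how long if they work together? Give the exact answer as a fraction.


Dave's rate: 1/4 of the job per hour
Grace's rate: 1/2 of the job per hour
Combined rate: 1/4 + 1/2 = 3/4 per hour
Time = 1 / (3/4) = 4/3 hours (≈ 1.33 hours)

4/3 hours


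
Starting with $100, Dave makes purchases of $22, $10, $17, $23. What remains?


Add up expenses:
$22 + $10 + $17 + $23 = $72
Subtract from budget:
$100 - $72 = $28

$28


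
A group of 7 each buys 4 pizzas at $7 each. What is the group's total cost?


Cost per person:
4 x $7 = $28
Group total:
7 x $28 = $196

$196


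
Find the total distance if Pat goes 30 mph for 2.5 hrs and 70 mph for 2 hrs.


Leg 1 distance:
30 x 2.5 = 75 miles
Leg 2 distance:
70 x 2 = 140 miles
Total distance:
75 + 140 = 215 miles

215 miles


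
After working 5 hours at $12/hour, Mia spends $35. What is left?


Calculate earnings:
5 x $12 = $60
Subtract spending:
$60 - $35 = $25

$25


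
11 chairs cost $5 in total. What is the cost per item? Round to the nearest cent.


Total cost: $5
Number of items: 11
Unit price: $5 / 11 = $0.4545... ≈ $0.45

$0.45


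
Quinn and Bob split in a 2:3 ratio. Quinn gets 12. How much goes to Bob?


Find the multiplier:
12 / 2 = 6
Apply to Bob's share:
3 x 6 = 18

18


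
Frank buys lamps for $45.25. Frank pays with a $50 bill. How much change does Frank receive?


Start with the amount paid:
$50
Subtract the price:
$50 - $45.25 = $4.75

$4.75


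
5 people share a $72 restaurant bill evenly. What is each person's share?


Total bill: $72
Number of people: 5
Each pays: $72 / 5 = $14.40

$14.40


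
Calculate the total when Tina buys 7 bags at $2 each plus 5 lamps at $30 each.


Cost of bags:
7 x $2 = $14
Cost of lamps:
5 x $30 = $150
Add both:
$14 + $150 = $164

$164


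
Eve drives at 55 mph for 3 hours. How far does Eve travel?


Use the formula: distance = speed x time
Speed = 55 mph, Time = 3 hours
55 x 3 = 165 miles

165 miles


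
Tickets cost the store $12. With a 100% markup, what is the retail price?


Calculate the markup amount:
100% of $12 = $12
Add to cost:
$12 + $12 = $24

$24


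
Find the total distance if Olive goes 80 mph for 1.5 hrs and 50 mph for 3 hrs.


Leg 1 distance:
80 x 1.5 = 120 miles
Leg 2 distance:
50 x 3 = 150 miles
Total distance:
120 + 150 = 270 miles

270 miles


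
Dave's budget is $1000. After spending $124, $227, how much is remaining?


Add up expenses:
$124 + $227 = $351
Subtract from budget:
$1000 - $351 = $649

$649


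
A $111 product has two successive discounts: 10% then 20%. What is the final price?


First discount:
10% of $111 = $11.10
Price after first discount:
$111 - $11.10 = $99.90
Second discount:
20% of $99.90 = $19.98
Final price:
$99.90 - $19.98 = $79.92

$79.92


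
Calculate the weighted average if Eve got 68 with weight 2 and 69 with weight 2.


Weighted sum:
2 x 68 + 2 x 69 = 274
Total weight:
2 + 2 = 4
Weighted average:
274 / 4 = 68.5

68.5


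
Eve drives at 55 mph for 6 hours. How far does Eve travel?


Use the formula: distance = speed x time
Speed = 55 mph, Time = 6 hours
55 x 6 = 330 miles

330 miles


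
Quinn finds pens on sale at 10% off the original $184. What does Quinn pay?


Calculate the discount amount:
10% of $184 = $18.40
Subtract from original:
$184 - $18.40 = $165.60

$165.60


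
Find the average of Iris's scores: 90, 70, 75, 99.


Add the scores:
90 + 70 + 75 + 99 = 334
Divide by the number of tests:
334 / 4 = 83.5

83.5


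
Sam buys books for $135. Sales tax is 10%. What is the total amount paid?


Calculate the tax:
10% of $135 = $13.50
Add tax to price:
$135 + $13.50 = $148.50

$148.50


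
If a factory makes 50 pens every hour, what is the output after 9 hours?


Production rate: 50 pens per hour
Time: 9 hours
Total: 50 x 9 = 450 pens

450 pens


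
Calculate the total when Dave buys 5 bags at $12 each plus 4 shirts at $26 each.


Cost of bags:
5 x $12 = $60
Cost of shirts:
4 x $26 = $104
Add both:
$60 + $104 = $164

$164


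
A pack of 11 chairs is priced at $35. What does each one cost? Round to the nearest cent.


Total cost: $35
Number of items: 11
Unit price: $35 / 11 = $3.1818... ≈ $3.18

$3.18


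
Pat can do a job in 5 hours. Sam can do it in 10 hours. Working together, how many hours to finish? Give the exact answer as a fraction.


Pat's rate: 1/5 of the job per hour
Sam's rate: 1/10 of the job per hour
Combined rate: 1/5 + 1/10 = 3/10 per hour
Time = 1 / (3/10) = 10/3 hours (≈ 3.33 hours)

10/3 hours


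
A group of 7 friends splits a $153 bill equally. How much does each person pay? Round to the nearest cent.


Total bill: $153
Number of people: 7
Each pays: $153 / 7 = $21.8571... ≈ $21.86

$21.86


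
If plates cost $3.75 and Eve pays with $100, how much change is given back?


Start with the amount paid:
$100
Subtract the price:
$100 - $3.75 = $96.25

$96.25


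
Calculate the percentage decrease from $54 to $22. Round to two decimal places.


Find the absolute change:
|22 - 54| = 32
Divide by original and multiply by 100:
32 / 54 x 100 = 59.2592...% ≈ 59.26%

59.26%


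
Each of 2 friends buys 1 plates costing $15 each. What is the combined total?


Cost per person:
1 x $15 = $15
Group total:
2 x $15 = $30

$30


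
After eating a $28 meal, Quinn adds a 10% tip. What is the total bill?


Calculate the tip:
10% of $28 = $2.80
Add tip to meal cost:
$28 + $2.80 = $30.80

$30.80


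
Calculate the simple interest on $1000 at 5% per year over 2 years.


Use the formula I = P x R x T / 100
P x R x T = 1000 x 5 x 2 = 10000
I = 10000 / 100 = $100

$100


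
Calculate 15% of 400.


Convert percentage to decimal:
15% = 0.15
Multiply:
400 x 0.15 = 60

60


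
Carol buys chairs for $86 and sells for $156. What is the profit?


Selling price = $156
Cost price = $86
Profit = selling price - cost price:
Profit = $156 - $86 = $70

$70


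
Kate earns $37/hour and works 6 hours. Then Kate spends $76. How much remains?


Calculate earnings:
6 x $37 = $222
Subtract spending:
$222 - $76 = $146

$146


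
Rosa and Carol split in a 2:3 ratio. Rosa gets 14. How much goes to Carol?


Find the multiplier:
14 / 2 = 7
Apply to Carol's share:
3 x 7 = 21

21


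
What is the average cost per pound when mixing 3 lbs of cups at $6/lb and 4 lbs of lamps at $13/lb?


Cost of cups:
3 x $6 = $18
Cost of lamps:
4 x $13 = $52
Total cost: $18 + $52 = $70
Total weight: 7 lbs
Average: $70 / 7 = $10/lb

$10/lb


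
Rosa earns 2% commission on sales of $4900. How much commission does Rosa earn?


Convert rate to decimal:
2% = 0.02
Multiply by sales:
$4900 x 0.02 = $98

$98


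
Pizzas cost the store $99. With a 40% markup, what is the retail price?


Calculate the markup amount:
40% of $99 = $39.60
Add to cost:
$99 + $39.60 = $138.60

$138.60


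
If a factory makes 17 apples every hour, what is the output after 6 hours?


Production rate: 17 apples per hour
Time: 6 hours
Total: 17 x 6 = 102 apples

102 apples


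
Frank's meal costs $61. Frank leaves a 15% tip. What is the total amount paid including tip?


Calculate the tip:
15% of $61 = $9.15
Add tip to meal cost:
$61 + $9.15 = $70.15

$70.15


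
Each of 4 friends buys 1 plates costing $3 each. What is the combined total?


Cost per person:
1 x $3 = $3
Group total:
4 x $3 = $12

$12


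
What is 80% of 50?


Convert percentage to decimal:
80% = 0.8
Multiply:
50 x 0.8 = 40

40


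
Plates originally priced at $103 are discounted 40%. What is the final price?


Calculate the discount amount:
40% of $103 = $41.20
Subtract from original:
$103 - $41.20 = $61.80

$61.80


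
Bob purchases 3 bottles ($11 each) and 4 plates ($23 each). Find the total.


Cost of bottles:
3 x $11 = $33
Cost of plates:
4 x $23 = $92
Add both:
$33 + $92 = $125

$125


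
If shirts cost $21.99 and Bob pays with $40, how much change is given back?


Start with the amount paid:
$40
Subtract the price:
$40 - $21.99 = $18.01

$18.01


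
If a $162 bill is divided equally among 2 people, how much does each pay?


Total bill: $162
Number of people: 2
Each pays: $162 / 2 = $81

$81


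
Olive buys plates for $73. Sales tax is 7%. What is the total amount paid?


Calculate the tax:
7% of $73 = $5.11
Add tax to price:
$73 + $5.11 = $78.11

$78.11


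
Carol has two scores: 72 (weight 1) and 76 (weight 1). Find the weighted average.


Weighted sum:
1 x 72 + 1 x 76 = 148
Total weight:
1 + 1 = 2
Weighted average:
148 / 2 = 74

74


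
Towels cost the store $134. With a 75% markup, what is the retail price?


Calculate the markup amount:
75% of $134 = $100.50
Add to cost:
$134 + $100.50 = $234.50

$234.50


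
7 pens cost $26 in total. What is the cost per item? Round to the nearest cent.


Total cost: $26
Number of items: 7
Unit price: $26 / 7 = $3.7142... ≈ $3.71

$3.71


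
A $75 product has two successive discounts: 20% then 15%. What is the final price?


First discount:
20% of $75 = $15
Price after first discount:
$75 - $15 = $60
Second discount:
15% of $60 = $9
Final price:
$60 - $9 = $51

$51


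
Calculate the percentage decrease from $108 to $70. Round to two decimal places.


Find the absolute change:
|70 - 108| = 38
Divide by original and multiply by 100:
38 / 108 x 100 = 35.1851...% ≈ 35.19%

35.19%


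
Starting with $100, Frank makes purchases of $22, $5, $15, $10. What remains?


Add up expenses:
$22 + $5 + $15 + $10 = $52
Subtract from budget:
$100 - $52 = $48

$48


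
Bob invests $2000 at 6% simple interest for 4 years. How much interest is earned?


Use the formula I = P x R x T / 100
P x R x T = 2000 x 6 x 4 = 48000
I = 48000 / 100 = $480

$480


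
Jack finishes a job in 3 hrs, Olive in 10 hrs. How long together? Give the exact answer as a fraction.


Jack's rate: 1/3 of the job per hour
Olive's rate: 1/10 of the job per hour
Combined rate: 1/3 + 1/10 = 13/30 per hour
Time = 1 / (13/30) = 30/13 hours (≈ 2.31 hours)

30/13 hours


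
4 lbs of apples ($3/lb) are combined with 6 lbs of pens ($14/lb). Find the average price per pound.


Cost of apples:
4 x $3 = $12
Cost of pens:
6 x $14 = $84
Total cost: $12 + $84 = $96
Total weight: 10 lbs
Average: $96 / 10 = $9.60/lb

$9.60/lb


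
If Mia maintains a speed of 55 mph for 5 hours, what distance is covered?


Use the formula: distance = speed x time
Speed = 55 mph, Time = 5 hours
55 x 5 = 275 miles

275 miles
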